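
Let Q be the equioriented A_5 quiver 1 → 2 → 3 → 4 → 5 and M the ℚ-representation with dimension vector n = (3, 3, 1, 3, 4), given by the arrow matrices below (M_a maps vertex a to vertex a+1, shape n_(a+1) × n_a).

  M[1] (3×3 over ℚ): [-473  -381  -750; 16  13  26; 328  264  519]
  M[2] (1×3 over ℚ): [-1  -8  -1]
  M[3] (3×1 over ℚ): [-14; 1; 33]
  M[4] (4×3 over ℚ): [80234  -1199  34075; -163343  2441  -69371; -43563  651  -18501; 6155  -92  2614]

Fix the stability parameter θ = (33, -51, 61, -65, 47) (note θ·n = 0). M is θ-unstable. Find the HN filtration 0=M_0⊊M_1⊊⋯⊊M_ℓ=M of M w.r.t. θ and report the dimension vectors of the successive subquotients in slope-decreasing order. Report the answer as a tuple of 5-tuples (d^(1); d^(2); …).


Interval decomposition of M: I[1,2]^2, I[1,4], I[4,5]^2, I[5,5]^2.
HN type (ℓ=4): μ^(1)=47; μ^(2)=-2; μ^(3)=-9; μ^(4)=-65

((0, 0, 0, 0, 4); (0, 0, 1, 1, 0); (3, 3, 0, 0, 0); (0, 0, 0, 2, 0))


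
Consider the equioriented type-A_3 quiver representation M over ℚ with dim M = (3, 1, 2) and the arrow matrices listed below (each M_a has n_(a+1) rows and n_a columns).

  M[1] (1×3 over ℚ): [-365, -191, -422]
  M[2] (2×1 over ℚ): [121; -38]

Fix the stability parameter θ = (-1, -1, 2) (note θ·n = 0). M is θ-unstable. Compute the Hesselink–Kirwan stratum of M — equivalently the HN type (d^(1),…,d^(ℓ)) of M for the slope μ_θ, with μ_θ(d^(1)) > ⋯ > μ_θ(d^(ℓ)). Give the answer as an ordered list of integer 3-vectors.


Interval decomposition of M: I[1,1]^2, I[1,3], I[3,3].
HN type (ℓ=2): μ^(1)=2; μ^(2)=-1

((0, 0, 2); (3, 1, 0))


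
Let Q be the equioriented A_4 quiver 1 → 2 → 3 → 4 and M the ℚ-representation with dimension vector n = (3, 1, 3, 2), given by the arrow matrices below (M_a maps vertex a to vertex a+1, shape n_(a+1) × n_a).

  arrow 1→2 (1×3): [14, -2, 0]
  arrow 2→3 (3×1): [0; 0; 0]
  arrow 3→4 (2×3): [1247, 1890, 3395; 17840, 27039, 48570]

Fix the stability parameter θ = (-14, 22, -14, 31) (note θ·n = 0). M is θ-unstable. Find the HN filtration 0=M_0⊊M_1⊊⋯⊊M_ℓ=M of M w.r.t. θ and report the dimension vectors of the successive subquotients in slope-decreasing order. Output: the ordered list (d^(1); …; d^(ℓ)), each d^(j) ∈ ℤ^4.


Via rank(M_{q-1}∘⋯∘M_p): M ≅ I[1,1]^2, I[1,2], I[3,3], I[3,4]^2.
μ_θ-semistable layers: μ^(1)=31; μ^(2)=22; μ^(3)=-14

((0, 0, 0, 2); (0, 1, 0, 0); (3, 0, 3, 0))


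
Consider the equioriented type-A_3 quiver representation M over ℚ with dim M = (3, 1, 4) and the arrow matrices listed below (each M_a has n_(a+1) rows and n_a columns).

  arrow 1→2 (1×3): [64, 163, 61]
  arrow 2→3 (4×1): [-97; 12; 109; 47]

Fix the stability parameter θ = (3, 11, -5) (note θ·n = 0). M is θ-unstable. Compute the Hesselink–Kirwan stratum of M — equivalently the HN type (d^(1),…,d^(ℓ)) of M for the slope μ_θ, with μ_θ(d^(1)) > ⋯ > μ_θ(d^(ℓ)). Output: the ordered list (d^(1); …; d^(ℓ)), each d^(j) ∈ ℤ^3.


Interval decomposition of M: I[1,1]^2, I[1,3], I[3,3]^3.
HN type (ℓ=2): μ^(1)=3; μ^(2)=-5

((3, 1, 1); (0, 0, 3))


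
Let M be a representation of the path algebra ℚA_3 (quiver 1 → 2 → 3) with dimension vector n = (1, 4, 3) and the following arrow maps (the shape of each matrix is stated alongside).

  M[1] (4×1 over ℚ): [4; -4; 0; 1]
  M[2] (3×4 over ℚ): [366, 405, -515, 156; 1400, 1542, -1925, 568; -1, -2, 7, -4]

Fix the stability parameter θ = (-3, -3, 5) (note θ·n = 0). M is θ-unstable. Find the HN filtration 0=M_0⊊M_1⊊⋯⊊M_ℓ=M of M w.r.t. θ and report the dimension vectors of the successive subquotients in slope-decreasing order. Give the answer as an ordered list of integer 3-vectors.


Via rank(M_{q-1}∘⋯∘M_p): M ≅ I[1,2], I[2,3]^3.
μ_θ-semistable layers: μ^(1)=5; μ^(2)=-3

((0, 0, 3); (1, 4, 0))


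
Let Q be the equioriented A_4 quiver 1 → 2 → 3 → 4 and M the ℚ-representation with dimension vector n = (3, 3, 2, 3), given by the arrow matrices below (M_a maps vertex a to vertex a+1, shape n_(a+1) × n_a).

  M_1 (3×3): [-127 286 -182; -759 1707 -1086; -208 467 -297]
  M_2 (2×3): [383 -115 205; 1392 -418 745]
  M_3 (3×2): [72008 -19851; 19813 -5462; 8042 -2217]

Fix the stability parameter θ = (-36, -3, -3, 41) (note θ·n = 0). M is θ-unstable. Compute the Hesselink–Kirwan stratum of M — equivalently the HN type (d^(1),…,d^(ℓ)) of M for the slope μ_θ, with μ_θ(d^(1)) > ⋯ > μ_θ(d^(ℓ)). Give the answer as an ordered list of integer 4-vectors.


Via rank(M_{q-1}∘⋯∘M_p): M ≅ I[1,2], I[1,4]^2, I[4,4].
μ_θ-semistable layers: μ^(1)=41; μ^(2)=-3; μ^(3)=-36

((0, 0, 0, 3); (0, 3, 2, 0); (3, 0, 0, 0))


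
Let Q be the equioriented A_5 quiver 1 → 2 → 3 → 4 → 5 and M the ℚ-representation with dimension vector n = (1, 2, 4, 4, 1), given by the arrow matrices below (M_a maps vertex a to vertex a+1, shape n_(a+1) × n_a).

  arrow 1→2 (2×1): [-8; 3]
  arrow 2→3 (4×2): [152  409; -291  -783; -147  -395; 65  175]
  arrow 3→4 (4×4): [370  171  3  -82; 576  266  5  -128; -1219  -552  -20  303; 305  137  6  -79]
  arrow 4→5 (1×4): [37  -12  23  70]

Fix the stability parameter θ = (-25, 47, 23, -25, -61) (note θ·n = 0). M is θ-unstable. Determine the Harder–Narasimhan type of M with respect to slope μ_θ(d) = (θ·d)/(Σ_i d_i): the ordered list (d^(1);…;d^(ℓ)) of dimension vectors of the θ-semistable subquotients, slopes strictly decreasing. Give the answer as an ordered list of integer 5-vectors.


Barcode: M ≅ I[1,5], I[2,4], I[3,4]^2. HN layers by μ_θ (4 steps, strictly decreasing):
  μ^(1)=15; μ^(2)=-1; μ^(3)=-4; μ^(4)=-25

((0, 1, 1, 1, 0); (0, 0, 2, 2, 0); (0, 1, 1, 1, 1); (1, 0, 0, 0, 0))


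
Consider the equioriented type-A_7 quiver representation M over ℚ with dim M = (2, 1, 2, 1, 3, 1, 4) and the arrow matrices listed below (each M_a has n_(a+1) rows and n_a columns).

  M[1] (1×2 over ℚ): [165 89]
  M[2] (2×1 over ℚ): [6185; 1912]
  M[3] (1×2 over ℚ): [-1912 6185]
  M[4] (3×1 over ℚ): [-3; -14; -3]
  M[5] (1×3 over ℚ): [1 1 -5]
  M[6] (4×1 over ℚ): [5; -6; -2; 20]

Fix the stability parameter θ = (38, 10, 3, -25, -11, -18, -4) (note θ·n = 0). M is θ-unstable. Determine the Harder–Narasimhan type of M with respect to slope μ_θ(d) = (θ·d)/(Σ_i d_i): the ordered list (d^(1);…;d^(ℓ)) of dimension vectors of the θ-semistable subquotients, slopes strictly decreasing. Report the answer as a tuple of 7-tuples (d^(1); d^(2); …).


Interval decomposition of M: I[1,1], I[1,3], I[3,7], I[5,5]^2, I[7,7]^3.
HN type (ℓ=5): μ^(1)=38; μ^(2)=17; μ^(3)=-4; μ^(4)=-11; μ^(5)=-51/4

((1, 0, 0, 0, 0, 0, 0); (1, 1, 1, 0, 0, 0, 0); (0, 0, 0, 0, 0, 0, 4); (0, 0, 0, 0, 2, 0, 0); (0, 0, 1, 1, 1, 1, 0))


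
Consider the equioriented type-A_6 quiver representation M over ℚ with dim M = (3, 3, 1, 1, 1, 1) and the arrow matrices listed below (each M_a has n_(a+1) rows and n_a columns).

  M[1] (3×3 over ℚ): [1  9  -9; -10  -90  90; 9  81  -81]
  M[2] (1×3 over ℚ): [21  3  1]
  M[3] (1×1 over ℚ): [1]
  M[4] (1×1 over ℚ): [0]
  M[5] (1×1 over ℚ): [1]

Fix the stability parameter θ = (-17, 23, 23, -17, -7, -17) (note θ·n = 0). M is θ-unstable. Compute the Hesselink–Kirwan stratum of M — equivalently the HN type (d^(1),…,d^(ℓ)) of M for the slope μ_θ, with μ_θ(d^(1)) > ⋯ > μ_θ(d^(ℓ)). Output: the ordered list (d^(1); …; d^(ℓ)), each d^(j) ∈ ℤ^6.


Via rank(M_{q-1}∘⋯∘M_p): M ≅ I[1,1]^2, I[1,2], I[2,2], I[2,4], I[5,6].
μ_θ-semistable layers: μ^(1)=23; μ^(2)=29/3; μ^(3)=-12; μ^(4)=-17

((0, 2, 0, 0, 0, 0); (0, 1, 1, 1, 0, 0); (0, 0, 0, 0, 1, 1); (3, 0, 0, 0, 0, 0))


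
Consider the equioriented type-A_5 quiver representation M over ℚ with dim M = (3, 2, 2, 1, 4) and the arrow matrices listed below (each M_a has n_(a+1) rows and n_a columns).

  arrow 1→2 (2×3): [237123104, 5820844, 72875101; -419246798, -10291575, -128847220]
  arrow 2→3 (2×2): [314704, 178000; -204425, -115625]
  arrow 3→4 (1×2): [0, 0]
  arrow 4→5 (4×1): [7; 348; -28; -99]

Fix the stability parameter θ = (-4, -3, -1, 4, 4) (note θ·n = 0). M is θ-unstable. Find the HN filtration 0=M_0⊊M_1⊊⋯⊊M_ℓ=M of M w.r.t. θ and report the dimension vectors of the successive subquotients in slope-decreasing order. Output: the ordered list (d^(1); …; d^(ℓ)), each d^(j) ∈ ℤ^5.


Barcode: M ≅ I[1,1], I[1,2], I[1,3], I[3,3], I[4,5], I[5,5]^3. HN layers by μ_θ (4 steps, strictly decreasing):
  μ^(1)=4; μ^(2)=-1; μ^(3)=-3; μ^(4)=-4

((0, 0, 0, 1, 4); (0, 0, 2, 0, 0); (0, 2, 0, 0, 0); (3, 0, 0, 0, 0))


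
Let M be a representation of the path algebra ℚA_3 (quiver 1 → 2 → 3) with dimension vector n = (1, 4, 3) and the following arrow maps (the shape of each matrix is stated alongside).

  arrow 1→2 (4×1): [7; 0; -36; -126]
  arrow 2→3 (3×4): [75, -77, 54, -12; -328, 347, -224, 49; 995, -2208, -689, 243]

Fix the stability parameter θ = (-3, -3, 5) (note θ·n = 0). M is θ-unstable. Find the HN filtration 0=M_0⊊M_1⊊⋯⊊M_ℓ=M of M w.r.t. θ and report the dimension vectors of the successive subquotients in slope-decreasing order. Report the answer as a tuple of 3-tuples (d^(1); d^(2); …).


Via rank(M_{q-1}∘⋯∘M_p): M ≅ I[1,3], I[2,2], I[2,3]^2.
μ_θ-semistable layers: μ^(1)=5; μ^(2)=-3

((0, 0, 3); (1, 4, 0))


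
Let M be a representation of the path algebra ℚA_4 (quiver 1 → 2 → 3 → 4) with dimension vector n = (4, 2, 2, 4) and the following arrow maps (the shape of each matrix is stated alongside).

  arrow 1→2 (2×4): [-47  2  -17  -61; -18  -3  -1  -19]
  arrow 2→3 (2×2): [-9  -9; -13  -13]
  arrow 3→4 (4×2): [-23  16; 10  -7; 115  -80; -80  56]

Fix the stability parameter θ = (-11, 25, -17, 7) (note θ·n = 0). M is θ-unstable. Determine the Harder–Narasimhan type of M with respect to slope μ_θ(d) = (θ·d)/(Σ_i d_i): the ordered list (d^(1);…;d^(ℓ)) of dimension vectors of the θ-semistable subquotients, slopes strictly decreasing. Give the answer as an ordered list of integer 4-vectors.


Via rank(M_{q-1}∘⋯∘M_p): M ≅ I[1,1]^2, I[1,2], I[1,4], I[3,4], I[4,4]^2.
μ_θ-semistable layers: μ^(1)=25; μ^(2)=7; μ^(3)=4; μ^(4)=-11; μ^(5)=-17

((0, 1, 0, 0); (0, 0, 0, 4); (0, 1, 1, 0); (4, 0, 0, 0); (0, 0, 1, 0))


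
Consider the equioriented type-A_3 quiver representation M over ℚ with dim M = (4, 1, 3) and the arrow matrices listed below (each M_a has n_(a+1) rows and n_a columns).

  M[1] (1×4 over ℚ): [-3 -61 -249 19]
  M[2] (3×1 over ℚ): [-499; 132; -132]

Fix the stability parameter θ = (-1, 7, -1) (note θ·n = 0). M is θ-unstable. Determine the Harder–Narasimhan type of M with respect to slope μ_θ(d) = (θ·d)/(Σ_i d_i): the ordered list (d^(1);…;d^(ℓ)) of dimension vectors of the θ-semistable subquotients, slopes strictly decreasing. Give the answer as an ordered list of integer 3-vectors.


Via rank(M_{q-1}∘⋯∘M_p): M ≅ I[1,1]^3, I[1,3], I[3,3]^2.
μ_θ-semistable layers: μ^(1)=3; μ^(2)=-1

((0, 1, 1); (4, 0, 2))


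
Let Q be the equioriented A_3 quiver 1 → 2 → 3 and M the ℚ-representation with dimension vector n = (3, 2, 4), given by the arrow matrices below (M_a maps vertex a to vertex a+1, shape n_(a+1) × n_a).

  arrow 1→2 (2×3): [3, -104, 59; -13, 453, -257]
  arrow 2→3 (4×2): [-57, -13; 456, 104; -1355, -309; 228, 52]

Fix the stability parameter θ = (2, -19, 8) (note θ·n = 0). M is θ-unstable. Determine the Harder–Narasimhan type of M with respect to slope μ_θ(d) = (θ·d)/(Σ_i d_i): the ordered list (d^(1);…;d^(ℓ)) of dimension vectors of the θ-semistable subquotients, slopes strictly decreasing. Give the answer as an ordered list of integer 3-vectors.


Via rank(M_{q-1}∘⋯∘M_p): M ≅ I[1,1], I[1,3]^2, I[3,3]^2.
μ_θ-semistable layers: μ^(1)=8; μ^(2)=2; μ^(3)=-17/2

((0, 0, 4); (1, 0, 0); (2, 2, 0))


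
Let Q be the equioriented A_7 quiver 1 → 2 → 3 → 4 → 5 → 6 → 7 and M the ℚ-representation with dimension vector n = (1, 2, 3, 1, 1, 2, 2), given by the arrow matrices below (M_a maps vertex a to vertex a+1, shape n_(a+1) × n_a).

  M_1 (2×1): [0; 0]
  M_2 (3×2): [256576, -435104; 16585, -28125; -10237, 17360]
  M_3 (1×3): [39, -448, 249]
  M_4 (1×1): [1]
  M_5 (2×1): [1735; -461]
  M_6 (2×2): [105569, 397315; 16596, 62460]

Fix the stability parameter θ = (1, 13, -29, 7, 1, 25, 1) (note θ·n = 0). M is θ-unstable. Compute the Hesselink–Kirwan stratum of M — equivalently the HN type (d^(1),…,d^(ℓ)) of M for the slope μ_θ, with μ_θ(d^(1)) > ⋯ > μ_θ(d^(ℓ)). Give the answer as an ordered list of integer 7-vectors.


Barcode: M ≅ I[1,1], I[2,3], I[2,6], I[3,3], I[6,7], I[7,7]. HN layers by μ_θ (6 steps, strictly decreasing):
  μ^(1)=25; μ^(2)=13; μ^(3)=4; μ^(4)=1; μ^(5)=-8; μ^(6)=-29

((0, 0, 0, 0, 0, 1, 0); (0, 0, 0, 0, 0, 1, 1); (0, 0, 0, 1, 1, 0, 0); (1, 0, 0, 0, 0, 0, 1); (0, 2, 2, 0, 0, 0, 0); (0, 0, 1, 0, 0, 0, 0))


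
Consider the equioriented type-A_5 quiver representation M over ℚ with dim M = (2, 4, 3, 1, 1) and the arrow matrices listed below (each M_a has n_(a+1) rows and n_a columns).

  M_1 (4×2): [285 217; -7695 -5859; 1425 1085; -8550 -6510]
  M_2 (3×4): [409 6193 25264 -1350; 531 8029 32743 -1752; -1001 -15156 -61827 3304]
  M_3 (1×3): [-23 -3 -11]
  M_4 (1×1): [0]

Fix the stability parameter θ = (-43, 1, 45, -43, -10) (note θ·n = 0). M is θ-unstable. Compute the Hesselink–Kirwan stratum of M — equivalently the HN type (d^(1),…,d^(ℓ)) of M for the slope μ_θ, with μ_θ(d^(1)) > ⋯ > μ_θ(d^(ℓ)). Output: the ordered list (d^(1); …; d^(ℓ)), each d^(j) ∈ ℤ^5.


Via rank(M_{q-1}∘⋯∘M_p): M ≅ I[1,1], I[1,4], I[2,2], I[2,3]^2, I[5,5].
μ_θ-semistable layers: μ^(1)=45; μ^(2)=1; μ^(3)=-10; μ^(4)=-43

((0, 0, 2, 0, 0); (0, 4, 1, 1, 0); (0, 0, 0, 0, 1); (2, 0, 0, 0, 0))


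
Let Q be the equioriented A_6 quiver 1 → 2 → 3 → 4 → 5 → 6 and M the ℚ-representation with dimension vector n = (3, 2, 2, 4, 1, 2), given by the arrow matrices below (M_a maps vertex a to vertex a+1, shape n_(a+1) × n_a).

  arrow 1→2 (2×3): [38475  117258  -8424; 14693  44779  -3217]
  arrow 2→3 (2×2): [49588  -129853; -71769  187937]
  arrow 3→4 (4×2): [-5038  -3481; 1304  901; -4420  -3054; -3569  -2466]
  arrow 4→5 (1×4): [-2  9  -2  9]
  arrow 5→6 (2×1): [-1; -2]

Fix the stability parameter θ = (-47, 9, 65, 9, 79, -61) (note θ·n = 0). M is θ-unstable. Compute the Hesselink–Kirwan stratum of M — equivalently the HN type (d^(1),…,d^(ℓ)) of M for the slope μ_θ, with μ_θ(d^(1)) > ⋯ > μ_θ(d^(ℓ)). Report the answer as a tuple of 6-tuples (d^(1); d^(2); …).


Interval decomposition of M: I[1,1], I[1,4], I[1,6], I[4,4]^2, I[6,6].
HN type (ℓ=5): μ^(1)=37; μ^(2)=23; μ^(3)=9; μ^(4)=-47; μ^(5)=-61

((0, 0, 1, 1, 0, 0); (0, 0, 1, 1, 1, 1); (0, 2, 0, 2, 0, 0); (3, 0, 0, 0, 0, 0); (0, 0, 0, 0, 0, 1))


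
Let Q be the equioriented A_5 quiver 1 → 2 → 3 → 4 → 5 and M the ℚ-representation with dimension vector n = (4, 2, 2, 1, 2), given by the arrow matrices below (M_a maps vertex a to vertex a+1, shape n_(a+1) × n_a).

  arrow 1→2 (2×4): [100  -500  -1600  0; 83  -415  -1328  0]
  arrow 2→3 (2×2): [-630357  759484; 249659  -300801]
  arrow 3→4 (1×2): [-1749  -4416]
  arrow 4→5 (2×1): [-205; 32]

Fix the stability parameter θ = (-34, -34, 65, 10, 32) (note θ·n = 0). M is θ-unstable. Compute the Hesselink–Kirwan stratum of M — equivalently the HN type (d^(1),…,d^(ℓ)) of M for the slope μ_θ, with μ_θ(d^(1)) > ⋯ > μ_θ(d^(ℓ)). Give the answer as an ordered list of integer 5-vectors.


Interval decomposition of M: I[1,1]^3, I[1,3], I[2,5], I[5,5].
HN type (ℓ=4): μ^(1)=65; μ^(2)=107/3; μ^(3)=32; μ^(4)=-34

((0, 0, 1, 0, 0); (0, 0, 1, 1, 1); (0, 0, 0, 0, 1); (4, 2, 0, 0, 0))


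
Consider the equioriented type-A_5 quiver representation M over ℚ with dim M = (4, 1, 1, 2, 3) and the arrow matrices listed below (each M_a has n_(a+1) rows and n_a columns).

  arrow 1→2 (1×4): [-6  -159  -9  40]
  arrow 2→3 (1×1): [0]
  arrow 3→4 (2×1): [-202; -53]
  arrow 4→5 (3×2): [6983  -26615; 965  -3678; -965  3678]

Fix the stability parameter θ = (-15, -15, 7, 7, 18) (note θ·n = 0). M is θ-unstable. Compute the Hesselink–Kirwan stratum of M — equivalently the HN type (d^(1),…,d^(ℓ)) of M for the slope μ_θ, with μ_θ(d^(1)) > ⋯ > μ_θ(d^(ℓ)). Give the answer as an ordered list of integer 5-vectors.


Interval decomposition of M: I[1,1]^3, I[1,2], I[3,5], I[4,5], I[5,5].
HN type (ℓ=3): μ^(1)=18; μ^(2)=7; μ^(3)=-15

((0, 0, 0, 0, 3); (0, 0, 1, 2, 0); (4, 1, 0, 0, 0))


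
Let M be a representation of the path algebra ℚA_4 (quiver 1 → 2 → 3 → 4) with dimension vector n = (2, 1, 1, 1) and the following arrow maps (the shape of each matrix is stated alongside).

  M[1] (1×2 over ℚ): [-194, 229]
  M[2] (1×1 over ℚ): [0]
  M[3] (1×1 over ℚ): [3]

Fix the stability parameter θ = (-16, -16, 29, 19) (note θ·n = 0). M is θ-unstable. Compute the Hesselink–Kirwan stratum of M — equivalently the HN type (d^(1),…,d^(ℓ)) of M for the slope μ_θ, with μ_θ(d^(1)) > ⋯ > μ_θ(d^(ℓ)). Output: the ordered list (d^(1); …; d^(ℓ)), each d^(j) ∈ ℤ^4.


Interval decomposition of M: I[1,1], I[1,2], I[3,4].
HN type (ℓ=2): μ^(1)=24; μ^(2)=-16

((0, 0, 1, 1); (2, 1, 0, 0))


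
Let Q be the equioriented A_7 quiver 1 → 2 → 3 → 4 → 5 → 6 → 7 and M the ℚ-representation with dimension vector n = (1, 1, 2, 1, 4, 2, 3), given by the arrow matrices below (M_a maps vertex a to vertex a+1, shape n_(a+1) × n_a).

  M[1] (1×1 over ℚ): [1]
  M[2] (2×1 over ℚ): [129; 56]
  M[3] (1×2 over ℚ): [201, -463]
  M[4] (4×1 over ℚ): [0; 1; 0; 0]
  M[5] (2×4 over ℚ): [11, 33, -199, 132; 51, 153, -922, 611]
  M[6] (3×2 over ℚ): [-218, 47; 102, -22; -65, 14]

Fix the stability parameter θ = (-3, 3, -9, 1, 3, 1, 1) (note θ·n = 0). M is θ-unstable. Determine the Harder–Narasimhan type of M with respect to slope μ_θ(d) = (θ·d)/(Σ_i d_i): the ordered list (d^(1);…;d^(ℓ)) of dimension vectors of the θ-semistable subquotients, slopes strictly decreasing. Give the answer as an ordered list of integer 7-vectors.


Barcode: M ≅ I[1,7], I[3,3], I[5,5]^2, I[5,7], I[7,7]. HN layers by μ_θ (5 steps, strictly decreasing):
  μ^(1)=3; μ^(2)=5/3; μ^(3)=1; μ^(4)=-3; μ^(5)=-9

((0, 0, 0, 0, 2, 0, 0); (0, 0, 0, 0, 2, 2, 2); (0, 0, 0, 1, 0, 0, 1); (1, 1, 1, 0, 0, 0, 0); (0, 0, 1, 0, 0, 0, 0))


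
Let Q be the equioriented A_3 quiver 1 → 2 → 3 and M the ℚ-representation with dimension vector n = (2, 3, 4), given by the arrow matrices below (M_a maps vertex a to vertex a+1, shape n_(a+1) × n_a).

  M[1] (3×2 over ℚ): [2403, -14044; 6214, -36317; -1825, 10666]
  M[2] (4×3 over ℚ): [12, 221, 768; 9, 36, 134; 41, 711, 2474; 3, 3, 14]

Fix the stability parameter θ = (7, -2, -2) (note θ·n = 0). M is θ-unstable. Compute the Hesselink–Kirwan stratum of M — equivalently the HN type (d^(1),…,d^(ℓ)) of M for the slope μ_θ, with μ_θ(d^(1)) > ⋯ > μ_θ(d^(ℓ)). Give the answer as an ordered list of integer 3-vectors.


Via rank(M_{q-1}∘⋯∘M_p): M ≅ I[1,3]^2, I[2,3], I[3,3].
μ_θ-semistable layers: μ^(1)=1; μ^(2)=-2

((2, 2, 2); (0, 1, 2))


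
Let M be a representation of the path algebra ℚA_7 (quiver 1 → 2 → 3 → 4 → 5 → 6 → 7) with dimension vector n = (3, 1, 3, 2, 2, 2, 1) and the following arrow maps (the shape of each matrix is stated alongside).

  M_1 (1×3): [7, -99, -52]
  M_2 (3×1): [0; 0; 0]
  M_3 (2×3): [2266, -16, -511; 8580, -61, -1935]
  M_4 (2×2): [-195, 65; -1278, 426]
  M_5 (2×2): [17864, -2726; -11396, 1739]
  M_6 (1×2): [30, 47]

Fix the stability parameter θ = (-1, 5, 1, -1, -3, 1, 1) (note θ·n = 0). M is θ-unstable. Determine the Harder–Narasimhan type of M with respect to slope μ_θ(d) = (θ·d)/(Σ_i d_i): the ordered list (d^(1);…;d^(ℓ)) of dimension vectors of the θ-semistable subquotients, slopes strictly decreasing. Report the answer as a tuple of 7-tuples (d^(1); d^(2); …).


Via rank(M_{q-1}∘⋯∘M_p): M ≅ I[1,1]^2, I[1,2], I[3,3], I[3,4], I[3,7], I[5,5], I[6,6].
μ_θ-semistable layers: μ^(1)=5; μ^(2)=1; μ^(3)=0; μ^(4)=-1; μ^(5)=-3

((0, 1, 0, 0, 0, 0, 0); (0, 0, 1, 0, 0, 2, 1); (0, 0, 1, 1, 0, 0, 0); (3, 0, 1, 1, 1, 0, 0); (0, 0, 0, 0, 1, 0, 0))


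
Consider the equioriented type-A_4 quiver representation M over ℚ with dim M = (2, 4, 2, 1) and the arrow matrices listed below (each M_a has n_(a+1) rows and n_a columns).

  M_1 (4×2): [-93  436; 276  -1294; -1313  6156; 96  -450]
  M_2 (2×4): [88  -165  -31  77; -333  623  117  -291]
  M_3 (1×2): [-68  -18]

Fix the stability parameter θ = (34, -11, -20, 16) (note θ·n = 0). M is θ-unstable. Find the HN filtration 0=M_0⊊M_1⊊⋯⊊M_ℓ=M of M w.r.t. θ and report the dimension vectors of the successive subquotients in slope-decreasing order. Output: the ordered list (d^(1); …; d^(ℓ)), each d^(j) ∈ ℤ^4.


Via rank(M_{q-1}∘⋯∘M_p): M ≅ I[1,3], I[1,4], I[2,2]^2.
μ_θ-semistable layers: μ^(1)=16; μ^(2)=1; μ^(3)=-11

((0, 0, 0, 1); (2, 2, 2, 0); (0, 2, 0, 0))


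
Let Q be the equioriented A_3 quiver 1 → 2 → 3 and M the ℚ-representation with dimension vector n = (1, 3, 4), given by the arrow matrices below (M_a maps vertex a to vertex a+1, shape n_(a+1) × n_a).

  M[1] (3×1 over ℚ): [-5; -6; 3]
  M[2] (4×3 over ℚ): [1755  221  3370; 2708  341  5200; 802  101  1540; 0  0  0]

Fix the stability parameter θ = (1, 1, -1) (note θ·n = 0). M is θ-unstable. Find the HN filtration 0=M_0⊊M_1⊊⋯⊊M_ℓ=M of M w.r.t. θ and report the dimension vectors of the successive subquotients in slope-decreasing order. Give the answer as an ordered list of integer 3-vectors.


Via rank(M_{q-1}∘⋯∘M_p): M ≅ I[1,3], I[2,2], I[2,3], I[3,3]^2.
μ_θ-semistable layers: μ^(1)=1; μ^(2)=1/3; μ^(3)=0; μ^(4)=-1

((0, 1, 0); (1, 1, 1); (0, 1, 1); (0, 0, 2))


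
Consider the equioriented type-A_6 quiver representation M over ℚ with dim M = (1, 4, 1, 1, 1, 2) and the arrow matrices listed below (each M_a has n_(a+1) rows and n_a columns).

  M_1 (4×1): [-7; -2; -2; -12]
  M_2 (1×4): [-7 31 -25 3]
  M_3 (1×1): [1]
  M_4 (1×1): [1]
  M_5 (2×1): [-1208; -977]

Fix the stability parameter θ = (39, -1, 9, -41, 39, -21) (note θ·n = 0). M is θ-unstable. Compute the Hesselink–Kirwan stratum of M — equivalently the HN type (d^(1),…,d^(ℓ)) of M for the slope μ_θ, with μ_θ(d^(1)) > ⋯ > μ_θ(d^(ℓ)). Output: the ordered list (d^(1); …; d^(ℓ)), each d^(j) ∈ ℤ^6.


Interval decomposition of M: I[1,6], I[2,2]^3, I[6,6].
HN type (ℓ=4): μ^(1)=9; μ^(2)=3/2; μ^(3)=-1; μ^(4)=-21

((0, 0, 0, 0, 1, 1); (1, 1, 1, 1, 0, 0); (0, 3, 0, 0, 0, 0); (0, 0, 0, 0, 0, 1))


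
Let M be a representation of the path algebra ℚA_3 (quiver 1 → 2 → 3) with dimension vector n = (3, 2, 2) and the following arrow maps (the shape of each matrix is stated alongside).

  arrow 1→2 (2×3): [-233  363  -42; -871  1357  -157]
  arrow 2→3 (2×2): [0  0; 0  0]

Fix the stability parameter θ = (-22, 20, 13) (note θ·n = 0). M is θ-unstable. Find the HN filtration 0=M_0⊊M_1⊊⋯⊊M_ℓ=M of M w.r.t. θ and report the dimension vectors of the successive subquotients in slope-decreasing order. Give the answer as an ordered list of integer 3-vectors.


Barcode: M ≅ I[1,1], I[1,2]^2, I[3,3]^2. HN layers by μ_θ (3 steps, strictly decreasing):
  μ^(1)=20; μ^(2)=13; μ^(3)=-22

((0, 2, 0); (0, 0, 2); (3, 0, 0))


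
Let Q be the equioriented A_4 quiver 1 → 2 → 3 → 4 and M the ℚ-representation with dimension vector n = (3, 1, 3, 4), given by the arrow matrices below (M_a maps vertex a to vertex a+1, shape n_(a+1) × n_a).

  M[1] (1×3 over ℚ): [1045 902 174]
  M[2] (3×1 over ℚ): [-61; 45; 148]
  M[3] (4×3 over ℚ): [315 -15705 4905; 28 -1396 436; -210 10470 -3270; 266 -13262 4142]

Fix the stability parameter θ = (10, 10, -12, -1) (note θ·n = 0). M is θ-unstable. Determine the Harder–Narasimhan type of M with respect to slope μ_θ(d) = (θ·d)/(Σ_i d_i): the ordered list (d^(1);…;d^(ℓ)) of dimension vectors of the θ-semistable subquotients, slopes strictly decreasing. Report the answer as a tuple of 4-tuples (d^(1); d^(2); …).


Barcode: M ≅ I[1,1]^2, I[1,3], I[3,3], I[3,4], I[4,4]^3. HN layers by μ_θ (4 steps, strictly decreasing):
  μ^(1)=10; μ^(2)=8/3; μ^(3)=-1; μ^(4)=-12

((2, 0, 0, 0); (1, 1, 1, 0); (0, 0, 0, 4); (0, 0, 2, 0))


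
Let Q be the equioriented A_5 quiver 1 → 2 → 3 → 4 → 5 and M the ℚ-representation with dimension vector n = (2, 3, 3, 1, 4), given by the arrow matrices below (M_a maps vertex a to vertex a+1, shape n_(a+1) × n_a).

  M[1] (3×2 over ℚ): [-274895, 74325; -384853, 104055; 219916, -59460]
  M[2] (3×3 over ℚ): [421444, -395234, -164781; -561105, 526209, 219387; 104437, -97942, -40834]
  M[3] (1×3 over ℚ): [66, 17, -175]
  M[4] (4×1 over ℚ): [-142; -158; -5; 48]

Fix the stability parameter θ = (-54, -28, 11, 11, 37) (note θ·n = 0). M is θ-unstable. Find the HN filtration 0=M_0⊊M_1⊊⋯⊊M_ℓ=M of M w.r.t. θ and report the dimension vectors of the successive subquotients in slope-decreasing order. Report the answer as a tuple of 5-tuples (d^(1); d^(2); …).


Barcode: M ≅ I[1,1], I[1,5], I[2,3]^2, I[5,5]^3. HN layers by μ_θ (4 steps, strictly decreasing):
  μ^(1)=37; μ^(2)=11; μ^(3)=-28; μ^(4)=-54

((0, 0, 0, 0, 4); (0, 0, 3, 1, 0); (0, 3, 0, 0, 0); (2, 0, 0, 0, 0))


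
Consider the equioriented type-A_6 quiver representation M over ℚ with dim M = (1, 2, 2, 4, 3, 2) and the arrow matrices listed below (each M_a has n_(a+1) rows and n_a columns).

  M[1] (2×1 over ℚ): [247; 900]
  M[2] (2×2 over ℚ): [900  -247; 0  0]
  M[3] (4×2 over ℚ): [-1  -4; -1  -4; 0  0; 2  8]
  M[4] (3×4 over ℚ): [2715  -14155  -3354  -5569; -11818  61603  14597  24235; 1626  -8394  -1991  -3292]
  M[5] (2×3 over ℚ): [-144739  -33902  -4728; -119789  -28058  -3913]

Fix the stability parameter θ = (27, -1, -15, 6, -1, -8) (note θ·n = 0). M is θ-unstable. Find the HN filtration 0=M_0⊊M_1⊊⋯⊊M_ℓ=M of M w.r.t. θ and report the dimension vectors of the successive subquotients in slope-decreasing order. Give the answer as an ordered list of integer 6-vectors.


Interval decomposition of M: I[1,2], I[2,5], I[3,3], I[4,4], I[4,6]^2.
HN type (ℓ=6): μ^(1)=13; μ^(2)=6; μ^(3)=5/2; μ^(4)=-1; μ^(5)=-8; μ^(6)=-15

((1, 1, 0, 0, 0, 0); (0, 0, 0, 1, 0, 0); (0, 0, 0, 1, 1, 0); (0, 0, 0, 2, 2, 2); (0, 1, 1, 0, 0, 0); (0, 0, 1, 0, 0, 0))


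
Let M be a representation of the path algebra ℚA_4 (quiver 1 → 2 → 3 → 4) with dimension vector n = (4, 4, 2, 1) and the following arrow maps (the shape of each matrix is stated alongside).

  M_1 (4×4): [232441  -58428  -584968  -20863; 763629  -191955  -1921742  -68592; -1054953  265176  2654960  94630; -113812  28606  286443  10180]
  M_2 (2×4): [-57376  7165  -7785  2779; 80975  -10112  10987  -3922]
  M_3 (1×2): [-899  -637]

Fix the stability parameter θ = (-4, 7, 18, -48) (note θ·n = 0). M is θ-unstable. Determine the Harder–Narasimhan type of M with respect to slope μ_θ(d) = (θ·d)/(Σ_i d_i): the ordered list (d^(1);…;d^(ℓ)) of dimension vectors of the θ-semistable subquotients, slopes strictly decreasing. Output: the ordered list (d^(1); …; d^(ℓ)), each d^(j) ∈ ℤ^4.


Via rank(M_{q-1}∘⋯∘M_p): M ≅ I[1,2]^2, I[1,3], I[1,4].
μ_θ-semistable layers: μ^(1)=18; μ^(2)=7; μ^(3)=-4; μ^(4)=-27/4

((0, 0, 1, 0); (0, 3, 0, 0); (3, 0, 0, 0); (1, 1, 1, 1))


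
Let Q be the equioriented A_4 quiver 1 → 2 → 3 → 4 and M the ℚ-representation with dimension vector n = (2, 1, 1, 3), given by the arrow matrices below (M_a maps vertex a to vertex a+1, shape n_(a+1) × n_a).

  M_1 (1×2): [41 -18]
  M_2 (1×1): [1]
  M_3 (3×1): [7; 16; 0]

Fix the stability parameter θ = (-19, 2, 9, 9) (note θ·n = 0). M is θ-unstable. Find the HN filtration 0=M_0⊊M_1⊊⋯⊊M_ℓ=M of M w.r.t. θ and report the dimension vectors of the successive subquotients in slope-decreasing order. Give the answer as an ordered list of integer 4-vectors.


Via rank(M_{q-1}∘⋯∘M_p): M ≅ I[1,1], I[1,4], I[4,4]^2.
μ_θ-semistable layers: μ^(1)=9; μ^(2)=2; μ^(3)=-19

((0, 0, 1, 3); (0, 1, 0, 0); (2, 0, 0, 0))


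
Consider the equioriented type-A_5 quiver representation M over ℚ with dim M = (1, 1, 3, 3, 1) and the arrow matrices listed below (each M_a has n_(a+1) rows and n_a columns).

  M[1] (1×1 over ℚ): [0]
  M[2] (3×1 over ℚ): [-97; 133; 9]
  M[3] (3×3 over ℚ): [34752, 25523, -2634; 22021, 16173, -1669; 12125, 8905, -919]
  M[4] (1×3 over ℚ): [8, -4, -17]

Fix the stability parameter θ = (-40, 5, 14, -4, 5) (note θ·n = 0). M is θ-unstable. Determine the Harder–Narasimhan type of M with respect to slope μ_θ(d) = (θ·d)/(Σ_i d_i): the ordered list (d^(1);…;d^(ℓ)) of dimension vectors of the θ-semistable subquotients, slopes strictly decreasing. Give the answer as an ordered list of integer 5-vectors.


Barcode: M ≅ I[1,1], I[2,5], I[3,4]^2. HN layers by μ_θ (2 steps, strictly decreasing):
  μ^(1)=5; μ^(2)=-40

((0, 1, 3, 3, 1); (1, 0, 0, 0, 0))


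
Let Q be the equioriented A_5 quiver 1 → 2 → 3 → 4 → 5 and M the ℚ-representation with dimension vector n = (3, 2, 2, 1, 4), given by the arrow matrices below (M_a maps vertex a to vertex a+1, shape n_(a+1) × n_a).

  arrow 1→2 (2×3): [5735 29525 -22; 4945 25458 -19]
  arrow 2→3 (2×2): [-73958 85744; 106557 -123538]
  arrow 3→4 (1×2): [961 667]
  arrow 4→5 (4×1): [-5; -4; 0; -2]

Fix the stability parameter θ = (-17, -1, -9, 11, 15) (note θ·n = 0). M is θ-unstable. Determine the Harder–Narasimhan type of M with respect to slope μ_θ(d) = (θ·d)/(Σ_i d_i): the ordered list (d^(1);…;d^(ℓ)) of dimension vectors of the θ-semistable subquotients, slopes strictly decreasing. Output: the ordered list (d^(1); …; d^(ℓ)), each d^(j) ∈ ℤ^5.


Via rank(M_{q-1}∘⋯∘M_p): M ≅ I[1,1], I[1,3], I[1,5], I[5,5]^3.
μ_θ-semistable layers: μ^(1)=15; μ^(2)=11; μ^(3)=-5; μ^(4)=-17

((0, 0, 0, 0, 4); (0, 0, 0, 1, 0); (0, 2, 2, 0, 0); (3, 0, 0, 0, 0))


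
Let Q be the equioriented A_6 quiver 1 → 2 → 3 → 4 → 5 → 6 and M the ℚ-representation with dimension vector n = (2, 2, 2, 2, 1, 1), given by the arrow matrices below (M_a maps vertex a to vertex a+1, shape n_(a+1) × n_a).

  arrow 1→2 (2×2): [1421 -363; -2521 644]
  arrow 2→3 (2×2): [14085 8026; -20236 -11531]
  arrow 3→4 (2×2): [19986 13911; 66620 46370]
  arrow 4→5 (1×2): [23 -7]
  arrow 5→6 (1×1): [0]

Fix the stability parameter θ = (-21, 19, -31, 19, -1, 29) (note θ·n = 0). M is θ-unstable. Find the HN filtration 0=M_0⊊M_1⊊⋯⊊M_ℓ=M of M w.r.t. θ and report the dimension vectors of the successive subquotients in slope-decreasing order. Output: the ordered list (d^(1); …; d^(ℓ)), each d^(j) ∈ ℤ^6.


Via rank(M_{q-1}∘⋯∘M_p): M ≅ I[1,3], I[1,5], I[4,4], I[6,6].
μ_θ-semistable layers: μ^(1)=29; μ^(2)=19; μ^(3)=9; μ^(4)=-6; μ^(5)=-21

((0, 0, 0, 0, 0, 1); (0, 0, 0, 1, 0, 0); (0, 0, 0, 1, 1, 0); (0, 2, 2, 0, 0, 0); (2, 0, 0, 0, 0, 0))


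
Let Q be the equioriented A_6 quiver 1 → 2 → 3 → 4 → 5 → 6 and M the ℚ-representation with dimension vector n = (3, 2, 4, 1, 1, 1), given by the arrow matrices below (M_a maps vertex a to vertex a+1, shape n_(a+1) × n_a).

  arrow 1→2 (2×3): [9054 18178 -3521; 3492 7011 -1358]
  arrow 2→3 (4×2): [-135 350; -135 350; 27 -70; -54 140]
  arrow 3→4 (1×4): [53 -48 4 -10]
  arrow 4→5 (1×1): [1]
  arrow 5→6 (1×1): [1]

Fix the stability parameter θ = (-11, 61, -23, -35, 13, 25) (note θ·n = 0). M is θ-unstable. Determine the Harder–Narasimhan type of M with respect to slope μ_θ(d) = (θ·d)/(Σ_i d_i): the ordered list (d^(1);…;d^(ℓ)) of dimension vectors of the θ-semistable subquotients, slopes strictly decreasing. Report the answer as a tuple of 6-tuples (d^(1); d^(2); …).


Barcode: M ≅ I[1,1], I[1,2], I[1,6], I[3,3]^3. HN layers by μ_θ (6 steps, strictly decreasing):
  μ^(1)=61; μ^(2)=25; μ^(3)=13; μ^(4)=1; μ^(5)=-11; μ^(6)=-23

((0, 1, 0, 0, 0, 0); (0, 0, 0, 0, 0, 1); (0, 0, 0, 0, 1, 0); (0, 1, 1, 1, 0, 0); (3, 0, 0, 0, 0, 0); (0, 0, 3, 0, 0, 0))


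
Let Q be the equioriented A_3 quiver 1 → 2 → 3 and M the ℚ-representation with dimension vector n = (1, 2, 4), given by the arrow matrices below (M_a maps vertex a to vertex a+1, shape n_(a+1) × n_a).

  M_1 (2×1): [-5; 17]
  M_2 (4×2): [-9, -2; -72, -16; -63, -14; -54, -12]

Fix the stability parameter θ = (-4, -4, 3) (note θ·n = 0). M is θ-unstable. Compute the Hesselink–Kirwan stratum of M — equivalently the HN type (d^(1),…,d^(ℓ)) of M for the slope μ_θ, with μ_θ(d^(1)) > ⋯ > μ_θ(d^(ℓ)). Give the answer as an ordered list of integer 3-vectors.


Interval decomposition of M: I[1,3], I[2,2], I[3,3]^3.
HN type (ℓ=2): μ^(1)=3; μ^(2)=-4

((0, 0, 4); (1, 2, 0))


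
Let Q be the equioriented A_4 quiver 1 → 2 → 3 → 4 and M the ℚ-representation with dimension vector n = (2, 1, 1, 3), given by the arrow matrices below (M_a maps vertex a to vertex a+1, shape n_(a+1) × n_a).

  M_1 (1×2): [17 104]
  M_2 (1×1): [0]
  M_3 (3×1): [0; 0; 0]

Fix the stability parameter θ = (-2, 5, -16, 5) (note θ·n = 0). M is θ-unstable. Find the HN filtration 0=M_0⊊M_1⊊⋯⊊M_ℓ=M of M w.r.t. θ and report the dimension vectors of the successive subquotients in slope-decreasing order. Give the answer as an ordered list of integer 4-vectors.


Via rank(M_{q-1}∘⋯∘M_p): M ≅ I[1,1], I[1,2], I[3,3], I[4,4]^3.
μ_θ-semistable layers: μ^(1)=5; μ^(2)=-2; μ^(3)=-16

((0, 1, 0, 3); (2, 0, 0, 0); (0, 0, 1, 0))


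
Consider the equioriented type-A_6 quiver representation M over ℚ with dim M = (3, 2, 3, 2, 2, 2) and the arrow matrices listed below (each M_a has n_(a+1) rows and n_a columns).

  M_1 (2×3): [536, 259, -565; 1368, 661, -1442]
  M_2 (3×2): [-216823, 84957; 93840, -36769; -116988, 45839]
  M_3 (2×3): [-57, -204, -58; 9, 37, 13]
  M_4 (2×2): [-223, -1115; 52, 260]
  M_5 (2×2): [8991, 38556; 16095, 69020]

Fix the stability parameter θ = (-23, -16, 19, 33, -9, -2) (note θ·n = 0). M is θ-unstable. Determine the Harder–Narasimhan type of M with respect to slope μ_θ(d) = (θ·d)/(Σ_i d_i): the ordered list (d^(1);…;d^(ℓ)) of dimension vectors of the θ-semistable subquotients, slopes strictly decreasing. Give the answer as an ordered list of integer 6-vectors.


Via rank(M_{q-1}∘⋯∘M_p): M ≅ I[1,1], I[1,3], I[1,4], I[3,6], I[5,5], I[6,6].
μ_θ-semistable layers: μ^(1)=33; μ^(2)=19; μ^(3)=41/4; μ^(4)=-2; μ^(5)=-9; μ^(6)=-16; μ^(7)=-23

((0, 0, 0, 1, 0, 0); (0, 0, 2, 0, 0, 0); (0, 0, 1, 1, 1, 1); (0, 0, 0, 0, 0, 1); (0, 0, 0, 0, 1, 0); (0, 2, 0, 0, 0, 0); (3, 0, 0, 0, 0, 0))


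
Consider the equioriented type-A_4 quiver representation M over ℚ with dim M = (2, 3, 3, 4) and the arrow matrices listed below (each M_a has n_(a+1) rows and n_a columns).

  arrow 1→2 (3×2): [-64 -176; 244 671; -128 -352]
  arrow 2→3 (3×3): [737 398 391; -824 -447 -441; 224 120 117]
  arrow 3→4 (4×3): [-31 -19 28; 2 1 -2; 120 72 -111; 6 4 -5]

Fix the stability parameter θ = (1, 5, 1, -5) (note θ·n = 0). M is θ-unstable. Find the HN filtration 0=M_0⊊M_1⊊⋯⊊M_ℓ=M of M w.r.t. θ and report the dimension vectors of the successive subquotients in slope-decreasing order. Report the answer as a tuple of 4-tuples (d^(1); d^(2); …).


Via rank(M_{q-1}∘⋯∘M_p): M ≅ I[1,1], I[1,4], I[2,4]^2, I[4,4].
μ_θ-semistable layers: μ^(1)=1; μ^(2)=1/2; μ^(3)=1/3; μ^(4)=-5

((1, 0, 0, 0); (1, 1, 1, 1); (0, 2, 2, 2); (0, 0, 0, 1))


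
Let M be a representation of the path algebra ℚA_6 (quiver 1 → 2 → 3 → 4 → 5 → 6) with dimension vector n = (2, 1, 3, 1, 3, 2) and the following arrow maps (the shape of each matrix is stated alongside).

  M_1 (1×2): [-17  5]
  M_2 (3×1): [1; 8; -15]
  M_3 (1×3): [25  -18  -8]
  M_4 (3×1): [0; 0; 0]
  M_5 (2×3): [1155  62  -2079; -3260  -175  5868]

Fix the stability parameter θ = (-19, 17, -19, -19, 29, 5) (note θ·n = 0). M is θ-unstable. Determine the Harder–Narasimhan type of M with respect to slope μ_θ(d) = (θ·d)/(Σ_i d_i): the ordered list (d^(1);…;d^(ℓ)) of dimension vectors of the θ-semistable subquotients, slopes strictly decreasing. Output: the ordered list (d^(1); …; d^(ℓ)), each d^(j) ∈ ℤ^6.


Barcode: M ≅ I[1,1], I[1,4], I[3,3]^2, I[5,5], I[5,6]^2. HN layers by μ_θ (4 steps, strictly decreasing):
  μ^(1)=29; μ^(2)=17; μ^(3)=-7; μ^(4)=-19

((0, 0, 0, 0, 1, 0); (0, 0, 0, 0, 2, 2); (0, 1, 1, 1, 0, 0); (2, 0, 2, 0, 0, 0))


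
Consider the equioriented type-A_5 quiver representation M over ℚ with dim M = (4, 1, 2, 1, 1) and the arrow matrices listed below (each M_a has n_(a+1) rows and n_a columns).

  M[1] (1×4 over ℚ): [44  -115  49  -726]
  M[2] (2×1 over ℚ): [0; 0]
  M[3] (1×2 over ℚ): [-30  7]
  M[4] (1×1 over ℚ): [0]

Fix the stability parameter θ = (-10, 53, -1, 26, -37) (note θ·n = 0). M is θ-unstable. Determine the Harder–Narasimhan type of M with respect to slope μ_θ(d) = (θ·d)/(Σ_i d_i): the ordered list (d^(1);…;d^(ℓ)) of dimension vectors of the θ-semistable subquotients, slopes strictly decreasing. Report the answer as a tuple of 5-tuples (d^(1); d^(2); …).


Via rank(M_{q-1}∘⋯∘M_p): M ≅ I[1,1]^3, I[1,2], I[3,3], I[3,4], I[5,5].
μ_θ-semistable layers: μ^(1)=53; μ^(2)=26; μ^(3)=-1; μ^(4)=-10; μ^(5)=-37

((0, 1, 0, 0, 0); (0, 0, 0, 1, 0); (0, 0, 2, 0, 0); (4, 0, 0, 0, 0); (0, 0, 0, 0, 1))


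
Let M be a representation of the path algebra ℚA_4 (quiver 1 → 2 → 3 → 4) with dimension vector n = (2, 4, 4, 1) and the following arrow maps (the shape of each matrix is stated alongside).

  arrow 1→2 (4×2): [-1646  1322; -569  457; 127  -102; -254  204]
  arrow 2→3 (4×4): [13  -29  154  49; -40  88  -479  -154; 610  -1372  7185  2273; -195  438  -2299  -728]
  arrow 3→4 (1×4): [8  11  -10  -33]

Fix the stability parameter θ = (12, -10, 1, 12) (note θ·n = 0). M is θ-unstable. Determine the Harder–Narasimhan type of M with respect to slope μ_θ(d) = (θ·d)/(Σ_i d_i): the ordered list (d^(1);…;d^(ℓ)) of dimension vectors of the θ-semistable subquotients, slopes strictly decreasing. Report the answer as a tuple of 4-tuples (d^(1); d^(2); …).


Interval decomposition of M: I[1,3]^2, I[2,3], I[2,4].
HN type (ℓ=3): μ^(1)=12; μ^(2)=1; μ^(3)=-10

((0, 0, 0, 1); (2, 2, 4, 0); (0, 2, 0, 0))


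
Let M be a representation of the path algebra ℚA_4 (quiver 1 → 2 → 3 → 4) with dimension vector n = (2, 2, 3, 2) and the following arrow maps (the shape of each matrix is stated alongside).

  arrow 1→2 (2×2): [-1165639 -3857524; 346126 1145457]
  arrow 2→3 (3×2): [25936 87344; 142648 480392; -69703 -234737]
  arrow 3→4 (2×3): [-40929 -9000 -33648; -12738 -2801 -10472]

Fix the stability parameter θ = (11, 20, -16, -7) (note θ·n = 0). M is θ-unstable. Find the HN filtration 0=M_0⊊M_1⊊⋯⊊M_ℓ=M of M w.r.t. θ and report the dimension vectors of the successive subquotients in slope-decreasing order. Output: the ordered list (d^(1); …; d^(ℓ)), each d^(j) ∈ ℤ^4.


Via rank(M_{q-1}∘⋯∘M_p): M ≅ I[1,2], I[1,3], I[3,4]^2.
μ_θ-semistable layers: μ^(1)=20; μ^(2)=11; μ^(3)=5; μ^(4)=-7; μ^(5)=-16

((0, 1, 0, 0); (1, 0, 0, 0); (1, 1, 1, 0); (0, 0, 0, 2); (0, 0, 2, 0))


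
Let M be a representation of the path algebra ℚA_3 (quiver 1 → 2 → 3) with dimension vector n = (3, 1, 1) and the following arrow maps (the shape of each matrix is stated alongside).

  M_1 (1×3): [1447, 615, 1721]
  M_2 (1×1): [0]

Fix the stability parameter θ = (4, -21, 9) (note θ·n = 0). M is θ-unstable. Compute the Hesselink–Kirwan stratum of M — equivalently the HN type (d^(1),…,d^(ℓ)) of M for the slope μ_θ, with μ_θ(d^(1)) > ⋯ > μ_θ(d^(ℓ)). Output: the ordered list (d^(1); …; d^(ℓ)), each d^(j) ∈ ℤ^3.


Interval decomposition of M: I[1,1]^2, I[1,2], I[3,3].
HN type (ℓ=3): μ^(1)=9; μ^(2)=4; μ^(3)=-17/2

((0, 0, 1); (2, 0, 0); (1, 1, 0))
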